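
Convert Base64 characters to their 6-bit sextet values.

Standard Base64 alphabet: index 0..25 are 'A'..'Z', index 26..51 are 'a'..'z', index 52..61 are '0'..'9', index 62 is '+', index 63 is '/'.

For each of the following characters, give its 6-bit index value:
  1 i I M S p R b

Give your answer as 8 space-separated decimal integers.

Answer: 53 34 8 12 18 41 17 27

Derivation:
'1': 0..9 range, 52 + ord('1') − ord('0') = 53
'i': a..z range, 26 + ord('i') − ord('a') = 34
'I': A..Z range, ord('I') − ord('A') = 8
'M': A..Z range, ord('M') − ord('A') = 12
'S': A..Z range, ord('S') − ord('A') = 18
'p': a..z range, 26 + ord('p') − ord('a') = 41
'R': A..Z range, ord('R') − ord('A') = 17
'b': a..z range, 26 + ord('b') − ord('a') = 27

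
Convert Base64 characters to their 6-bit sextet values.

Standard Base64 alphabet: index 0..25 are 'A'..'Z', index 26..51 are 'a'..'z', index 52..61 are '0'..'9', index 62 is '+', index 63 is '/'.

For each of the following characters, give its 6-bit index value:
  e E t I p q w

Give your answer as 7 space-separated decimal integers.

'e': a..z range, 26 + ord('e') − ord('a') = 30
'E': A..Z range, ord('E') − ord('A') = 4
't': a..z range, 26 + ord('t') − ord('a') = 45
'I': A..Z range, ord('I') − ord('A') = 8
'p': a..z range, 26 + ord('p') − ord('a') = 41
'q': a..z range, 26 + ord('q') − ord('a') = 42
'w': a..z range, 26 + ord('w') − ord('a') = 48

Answer: 30 4 45 8 41 42 48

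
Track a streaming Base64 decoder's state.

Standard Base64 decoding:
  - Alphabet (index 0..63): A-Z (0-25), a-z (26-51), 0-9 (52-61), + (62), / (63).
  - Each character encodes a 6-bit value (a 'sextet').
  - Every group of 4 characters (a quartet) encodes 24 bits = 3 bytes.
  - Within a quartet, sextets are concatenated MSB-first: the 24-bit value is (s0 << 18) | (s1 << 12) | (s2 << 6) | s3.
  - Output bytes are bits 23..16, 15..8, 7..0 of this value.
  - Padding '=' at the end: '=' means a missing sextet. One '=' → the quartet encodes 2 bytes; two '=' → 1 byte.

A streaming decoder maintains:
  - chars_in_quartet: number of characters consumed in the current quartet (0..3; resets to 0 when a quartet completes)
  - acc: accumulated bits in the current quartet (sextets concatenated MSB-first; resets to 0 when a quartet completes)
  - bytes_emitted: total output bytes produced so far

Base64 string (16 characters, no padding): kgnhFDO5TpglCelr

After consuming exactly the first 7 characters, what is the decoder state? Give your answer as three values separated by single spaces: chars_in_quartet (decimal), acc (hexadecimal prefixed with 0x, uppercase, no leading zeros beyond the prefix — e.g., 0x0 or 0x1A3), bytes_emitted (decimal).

Answer: 3 0x50CE 3

Derivation:
After char 0 ('k'=36): chars_in_quartet=1 acc=0x24 bytes_emitted=0
After char 1 ('g'=32): chars_in_quartet=2 acc=0x920 bytes_emitted=0
After char 2 ('n'=39): chars_in_quartet=3 acc=0x24827 bytes_emitted=0
After char 3 ('h'=33): chars_in_quartet=4 acc=0x9209E1 -> emit 92 09 E1, reset; bytes_emitted=3
After char 4 ('F'=5): chars_in_quartet=1 acc=0x5 bytes_emitted=3
After char 5 ('D'=3): chars_in_quartet=2 acc=0x143 bytes_emitted=3
After char 6 ('O'=14): chars_in_quartet=3 acc=0x50CE bytes_emitted=3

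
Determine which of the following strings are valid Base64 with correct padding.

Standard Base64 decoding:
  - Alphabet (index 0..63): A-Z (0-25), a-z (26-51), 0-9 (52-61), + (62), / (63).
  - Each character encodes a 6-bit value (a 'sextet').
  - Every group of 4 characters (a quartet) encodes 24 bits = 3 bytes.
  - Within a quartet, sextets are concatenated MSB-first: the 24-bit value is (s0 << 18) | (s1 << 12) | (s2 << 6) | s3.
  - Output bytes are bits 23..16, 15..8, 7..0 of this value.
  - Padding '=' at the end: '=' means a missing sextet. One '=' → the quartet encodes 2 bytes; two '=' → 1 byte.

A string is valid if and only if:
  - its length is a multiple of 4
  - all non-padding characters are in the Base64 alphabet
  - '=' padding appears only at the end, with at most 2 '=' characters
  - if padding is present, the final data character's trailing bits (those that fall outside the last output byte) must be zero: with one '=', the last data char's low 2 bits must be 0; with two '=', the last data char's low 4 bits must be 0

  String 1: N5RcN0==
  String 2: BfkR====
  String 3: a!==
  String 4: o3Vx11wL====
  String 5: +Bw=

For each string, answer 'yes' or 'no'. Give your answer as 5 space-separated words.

String 1: 'N5RcN0==' → invalid (bad trailing bits)
String 2: 'BfkR====' → invalid (4 pad chars (max 2))
String 3: 'a!==' → invalid (bad char(s): ['!'])
String 4: 'o3Vx11wL====' → invalid (4 pad chars (max 2))
String 5: '+Bw=' → valid

Answer: no no no no yes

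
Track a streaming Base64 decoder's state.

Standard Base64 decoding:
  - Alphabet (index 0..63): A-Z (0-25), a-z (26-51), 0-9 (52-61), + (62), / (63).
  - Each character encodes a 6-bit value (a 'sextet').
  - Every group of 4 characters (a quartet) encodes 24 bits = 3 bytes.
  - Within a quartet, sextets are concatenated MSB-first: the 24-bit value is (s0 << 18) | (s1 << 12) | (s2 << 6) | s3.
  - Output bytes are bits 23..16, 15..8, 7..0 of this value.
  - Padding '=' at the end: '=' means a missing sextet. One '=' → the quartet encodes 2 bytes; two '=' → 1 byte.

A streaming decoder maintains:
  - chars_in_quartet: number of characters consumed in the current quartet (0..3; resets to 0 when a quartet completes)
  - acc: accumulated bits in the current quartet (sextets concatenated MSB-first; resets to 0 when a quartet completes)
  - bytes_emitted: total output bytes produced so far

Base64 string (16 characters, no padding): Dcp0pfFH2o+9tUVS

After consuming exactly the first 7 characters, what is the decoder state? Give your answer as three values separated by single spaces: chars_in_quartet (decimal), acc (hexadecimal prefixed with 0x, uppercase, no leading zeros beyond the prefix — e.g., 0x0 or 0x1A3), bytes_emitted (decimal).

After char 0 ('D'=3): chars_in_quartet=1 acc=0x3 bytes_emitted=0
After char 1 ('c'=28): chars_in_quartet=2 acc=0xDC bytes_emitted=0
After char 2 ('p'=41): chars_in_quartet=3 acc=0x3729 bytes_emitted=0
After char 3 ('0'=52): chars_in_quartet=4 acc=0xDCA74 -> emit 0D CA 74, reset; bytes_emitted=3
After char 4 ('p'=41): chars_in_quartet=1 acc=0x29 bytes_emitted=3
After char 5 ('f'=31): chars_in_quartet=2 acc=0xA5F bytes_emitted=3
After char 6 ('F'=5): chars_in_quartet=3 acc=0x297C5 bytes_emitted=3

Answer: 3 0x297C5 3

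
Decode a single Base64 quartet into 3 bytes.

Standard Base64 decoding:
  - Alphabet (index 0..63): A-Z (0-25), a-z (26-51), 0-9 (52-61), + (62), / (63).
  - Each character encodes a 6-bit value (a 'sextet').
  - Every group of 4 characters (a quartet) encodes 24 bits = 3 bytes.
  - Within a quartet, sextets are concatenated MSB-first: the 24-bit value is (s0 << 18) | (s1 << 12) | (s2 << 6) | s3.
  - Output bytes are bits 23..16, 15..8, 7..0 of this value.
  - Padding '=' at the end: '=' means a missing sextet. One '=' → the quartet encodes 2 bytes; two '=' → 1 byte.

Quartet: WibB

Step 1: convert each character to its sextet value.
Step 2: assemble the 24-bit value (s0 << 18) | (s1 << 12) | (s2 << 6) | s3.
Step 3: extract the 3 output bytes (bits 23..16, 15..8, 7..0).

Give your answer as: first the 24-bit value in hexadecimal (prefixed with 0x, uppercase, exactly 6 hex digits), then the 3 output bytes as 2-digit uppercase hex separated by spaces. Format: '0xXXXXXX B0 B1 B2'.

Answer: 0x5A26C1 5A 26 C1

Derivation:
Sextets: W=22, i=34, b=27, B=1
24-bit: (22<<18) | (34<<12) | (27<<6) | 1
      = 0x580000 | 0x022000 | 0x0006C0 | 0x000001
      = 0x5A26C1
Bytes: (v>>16)&0xFF=5A, (v>>8)&0xFF=26, v&0xFF=C1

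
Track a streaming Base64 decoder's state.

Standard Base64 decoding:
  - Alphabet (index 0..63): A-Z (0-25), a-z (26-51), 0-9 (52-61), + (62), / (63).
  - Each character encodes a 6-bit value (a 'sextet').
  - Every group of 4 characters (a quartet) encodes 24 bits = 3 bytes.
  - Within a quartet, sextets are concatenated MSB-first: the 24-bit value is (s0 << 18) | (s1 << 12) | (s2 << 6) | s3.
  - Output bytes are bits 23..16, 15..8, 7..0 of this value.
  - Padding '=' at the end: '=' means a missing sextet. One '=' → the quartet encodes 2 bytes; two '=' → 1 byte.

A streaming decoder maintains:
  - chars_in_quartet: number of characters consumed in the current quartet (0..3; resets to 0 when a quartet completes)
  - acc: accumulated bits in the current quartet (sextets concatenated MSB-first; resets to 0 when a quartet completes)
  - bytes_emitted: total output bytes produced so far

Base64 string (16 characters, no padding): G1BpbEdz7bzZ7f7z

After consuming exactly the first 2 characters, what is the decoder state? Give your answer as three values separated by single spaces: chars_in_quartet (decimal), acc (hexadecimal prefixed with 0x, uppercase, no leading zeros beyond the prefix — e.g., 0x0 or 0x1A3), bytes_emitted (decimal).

Answer: 2 0x1B5 0

Derivation:
After char 0 ('G'=6): chars_in_quartet=1 acc=0x6 bytes_emitted=0
After char 1 ('1'=53): chars_in_quartet=2 acc=0x1B5 bytes_emitted=0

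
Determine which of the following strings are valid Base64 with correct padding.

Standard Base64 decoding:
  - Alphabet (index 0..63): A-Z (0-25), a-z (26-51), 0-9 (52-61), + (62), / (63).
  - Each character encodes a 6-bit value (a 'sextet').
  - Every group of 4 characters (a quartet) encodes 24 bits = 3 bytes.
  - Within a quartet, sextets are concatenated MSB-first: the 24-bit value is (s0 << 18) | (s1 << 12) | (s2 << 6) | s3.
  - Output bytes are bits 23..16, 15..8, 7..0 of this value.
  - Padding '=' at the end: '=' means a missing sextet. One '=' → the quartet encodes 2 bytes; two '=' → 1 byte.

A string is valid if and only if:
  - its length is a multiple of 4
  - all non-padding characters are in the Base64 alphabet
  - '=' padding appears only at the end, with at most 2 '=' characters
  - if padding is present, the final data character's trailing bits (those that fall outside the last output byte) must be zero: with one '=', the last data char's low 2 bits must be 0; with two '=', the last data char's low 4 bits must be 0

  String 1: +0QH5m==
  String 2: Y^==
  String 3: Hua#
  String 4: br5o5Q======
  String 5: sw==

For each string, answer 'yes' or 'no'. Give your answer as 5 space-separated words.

Answer: no no no no yes

Derivation:
String 1: '+0QH5m==' → invalid (bad trailing bits)
String 2: 'Y^==' → invalid (bad char(s): ['^'])
String 3: 'Hua#' → invalid (bad char(s): ['#'])
String 4: 'br5o5Q======' → invalid (6 pad chars (max 2))
String 5: 'sw==' → valid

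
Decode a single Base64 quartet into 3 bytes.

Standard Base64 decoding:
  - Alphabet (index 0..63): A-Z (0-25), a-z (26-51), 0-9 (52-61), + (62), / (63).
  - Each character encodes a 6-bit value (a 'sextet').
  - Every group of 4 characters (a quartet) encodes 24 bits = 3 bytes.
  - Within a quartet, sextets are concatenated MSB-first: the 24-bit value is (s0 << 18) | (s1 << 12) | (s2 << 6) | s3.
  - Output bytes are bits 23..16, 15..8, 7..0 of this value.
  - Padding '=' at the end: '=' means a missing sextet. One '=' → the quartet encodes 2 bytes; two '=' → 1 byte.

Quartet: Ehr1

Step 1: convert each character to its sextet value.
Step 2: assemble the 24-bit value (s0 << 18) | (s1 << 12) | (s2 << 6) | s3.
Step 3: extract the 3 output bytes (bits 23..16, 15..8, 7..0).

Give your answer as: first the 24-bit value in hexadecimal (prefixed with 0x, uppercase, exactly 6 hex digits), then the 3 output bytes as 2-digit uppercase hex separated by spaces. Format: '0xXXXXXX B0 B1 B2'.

Sextets: E=4, h=33, r=43, 1=53
24-bit: (4<<18) | (33<<12) | (43<<6) | 53
      = 0x100000 | 0x021000 | 0x000AC0 | 0x000035
      = 0x121AF5
Bytes: (v>>16)&0xFF=12, (v>>8)&0xFF=1A, v&0xFF=F5

Answer: 0x121AF5 12 1A F5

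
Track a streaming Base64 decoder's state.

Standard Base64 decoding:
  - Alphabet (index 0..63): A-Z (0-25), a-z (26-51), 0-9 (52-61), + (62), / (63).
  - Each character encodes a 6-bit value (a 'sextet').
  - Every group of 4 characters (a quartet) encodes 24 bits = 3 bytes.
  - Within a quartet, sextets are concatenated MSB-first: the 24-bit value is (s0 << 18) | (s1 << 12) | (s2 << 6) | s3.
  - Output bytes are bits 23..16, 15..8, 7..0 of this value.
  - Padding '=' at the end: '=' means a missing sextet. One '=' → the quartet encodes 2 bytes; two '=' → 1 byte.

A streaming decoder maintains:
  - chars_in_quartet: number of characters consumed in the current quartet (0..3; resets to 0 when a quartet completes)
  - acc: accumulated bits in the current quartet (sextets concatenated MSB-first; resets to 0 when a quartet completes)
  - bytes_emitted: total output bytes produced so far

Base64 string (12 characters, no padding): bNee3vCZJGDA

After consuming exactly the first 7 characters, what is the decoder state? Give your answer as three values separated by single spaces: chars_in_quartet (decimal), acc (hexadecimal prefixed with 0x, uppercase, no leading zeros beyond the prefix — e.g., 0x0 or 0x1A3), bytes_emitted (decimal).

Answer: 3 0x37BC2 3

Derivation:
After char 0 ('b'=27): chars_in_quartet=1 acc=0x1B bytes_emitted=0
After char 1 ('N'=13): chars_in_quartet=2 acc=0x6CD bytes_emitted=0
After char 2 ('e'=30): chars_in_quartet=3 acc=0x1B35E bytes_emitted=0
After char 3 ('e'=30): chars_in_quartet=4 acc=0x6CD79E -> emit 6C D7 9E, reset; bytes_emitted=3
After char 4 ('3'=55): chars_in_quartet=1 acc=0x37 bytes_emitted=3
After char 5 ('v'=47): chars_in_quartet=2 acc=0xDEF bytes_emitted=3
After char 6 ('C'=2): chars_in_quartet=3 acc=0x37BC2 bytes_emitted=3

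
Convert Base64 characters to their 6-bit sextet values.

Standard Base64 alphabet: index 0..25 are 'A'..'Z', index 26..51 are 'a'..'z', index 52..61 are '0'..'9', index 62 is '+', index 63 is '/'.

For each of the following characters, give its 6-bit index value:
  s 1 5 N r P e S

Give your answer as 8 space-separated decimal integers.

Answer: 44 53 57 13 43 15 30 18

Derivation:
's': a..z range, 26 + ord('s') − ord('a') = 44
'1': 0..9 range, 52 + ord('1') − ord('0') = 53
'5': 0..9 range, 52 + ord('5') − ord('0') = 57
'N': A..Z range, ord('N') − ord('A') = 13
'r': a..z range, 26 + ord('r') − ord('a') = 43
'P': A..Z range, ord('P') − ord('A') = 15
'e': a..z range, 26 + ord('e') − ord('a') = 30
'S': A..Z range, ord('S') − ord('A') = 18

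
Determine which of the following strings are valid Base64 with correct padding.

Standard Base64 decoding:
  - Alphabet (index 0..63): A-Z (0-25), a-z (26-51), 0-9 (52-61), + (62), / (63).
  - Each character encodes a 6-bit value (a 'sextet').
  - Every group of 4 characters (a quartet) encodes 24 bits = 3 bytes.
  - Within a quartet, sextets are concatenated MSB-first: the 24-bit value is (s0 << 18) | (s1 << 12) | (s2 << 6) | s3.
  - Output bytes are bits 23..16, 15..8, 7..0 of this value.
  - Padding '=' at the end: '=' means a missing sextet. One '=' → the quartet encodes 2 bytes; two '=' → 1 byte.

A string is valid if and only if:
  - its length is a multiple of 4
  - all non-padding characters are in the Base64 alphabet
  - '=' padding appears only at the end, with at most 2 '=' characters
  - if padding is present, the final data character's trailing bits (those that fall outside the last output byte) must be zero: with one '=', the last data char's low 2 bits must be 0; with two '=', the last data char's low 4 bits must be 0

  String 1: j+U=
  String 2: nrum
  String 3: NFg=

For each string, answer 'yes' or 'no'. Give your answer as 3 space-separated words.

Answer: yes yes yes

Derivation:
String 1: 'j+U=' → valid
String 2: 'nrum' → valid
String 3: 'NFg=' → valid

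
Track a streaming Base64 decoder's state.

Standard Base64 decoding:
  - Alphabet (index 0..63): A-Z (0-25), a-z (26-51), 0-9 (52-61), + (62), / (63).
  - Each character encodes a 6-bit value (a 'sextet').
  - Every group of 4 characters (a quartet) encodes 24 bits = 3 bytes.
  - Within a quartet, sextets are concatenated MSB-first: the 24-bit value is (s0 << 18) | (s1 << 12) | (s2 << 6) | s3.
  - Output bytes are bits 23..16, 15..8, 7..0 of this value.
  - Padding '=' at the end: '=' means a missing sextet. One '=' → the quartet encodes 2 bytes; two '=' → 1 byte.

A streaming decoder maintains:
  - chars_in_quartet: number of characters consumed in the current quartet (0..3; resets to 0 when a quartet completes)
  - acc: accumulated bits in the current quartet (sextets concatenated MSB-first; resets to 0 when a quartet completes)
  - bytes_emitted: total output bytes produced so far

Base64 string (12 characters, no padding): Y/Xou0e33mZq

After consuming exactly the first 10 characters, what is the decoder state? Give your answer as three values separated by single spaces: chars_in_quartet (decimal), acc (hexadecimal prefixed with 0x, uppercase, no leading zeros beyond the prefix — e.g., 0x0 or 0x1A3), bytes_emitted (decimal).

After char 0 ('Y'=24): chars_in_quartet=1 acc=0x18 bytes_emitted=0
After char 1 ('/'=63): chars_in_quartet=2 acc=0x63F bytes_emitted=0
After char 2 ('X'=23): chars_in_quartet=3 acc=0x18FD7 bytes_emitted=0
After char 3 ('o'=40): chars_in_quartet=4 acc=0x63F5E8 -> emit 63 F5 E8, reset; bytes_emitted=3
After char 4 ('u'=46): chars_in_quartet=1 acc=0x2E bytes_emitted=3
After char 5 ('0'=52): chars_in_quartet=2 acc=0xBB4 bytes_emitted=3
After char 6 ('e'=30): chars_in_quartet=3 acc=0x2ED1E bytes_emitted=3
After char 7 ('3'=55): chars_in_quartet=4 acc=0xBB47B7 -> emit BB 47 B7, reset; bytes_emitted=6
After char 8 ('3'=55): chars_in_quartet=1 acc=0x37 bytes_emitted=6
After char 9 ('m'=38): chars_in_quartet=2 acc=0xDE6 bytes_emitted=6

Answer: 2 0xDE6 6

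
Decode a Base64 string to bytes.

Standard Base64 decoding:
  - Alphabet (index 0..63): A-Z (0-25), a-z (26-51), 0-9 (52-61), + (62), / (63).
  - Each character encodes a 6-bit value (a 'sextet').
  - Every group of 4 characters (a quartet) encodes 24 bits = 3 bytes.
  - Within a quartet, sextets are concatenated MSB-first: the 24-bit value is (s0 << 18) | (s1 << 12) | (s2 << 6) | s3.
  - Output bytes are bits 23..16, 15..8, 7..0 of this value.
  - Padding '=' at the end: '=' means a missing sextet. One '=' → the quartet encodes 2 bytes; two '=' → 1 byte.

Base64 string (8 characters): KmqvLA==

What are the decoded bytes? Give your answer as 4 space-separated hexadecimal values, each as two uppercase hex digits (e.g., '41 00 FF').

After char 0 ('K'=10): chars_in_quartet=1 acc=0xA bytes_emitted=0
After char 1 ('m'=38): chars_in_quartet=2 acc=0x2A6 bytes_emitted=0
After char 2 ('q'=42): chars_in_quartet=3 acc=0xA9AA bytes_emitted=0
After char 3 ('v'=47): chars_in_quartet=4 acc=0x2A6AAF -> emit 2A 6A AF, reset; bytes_emitted=3
After char 4 ('L'=11): chars_in_quartet=1 acc=0xB bytes_emitted=3
After char 5 ('A'=0): chars_in_quartet=2 acc=0x2C0 bytes_emitted=3
Padding '==': partial quartet acc=0x2C0 -> emit 2C; bytes_emitted=4

Answer: 2A 6A AF 2C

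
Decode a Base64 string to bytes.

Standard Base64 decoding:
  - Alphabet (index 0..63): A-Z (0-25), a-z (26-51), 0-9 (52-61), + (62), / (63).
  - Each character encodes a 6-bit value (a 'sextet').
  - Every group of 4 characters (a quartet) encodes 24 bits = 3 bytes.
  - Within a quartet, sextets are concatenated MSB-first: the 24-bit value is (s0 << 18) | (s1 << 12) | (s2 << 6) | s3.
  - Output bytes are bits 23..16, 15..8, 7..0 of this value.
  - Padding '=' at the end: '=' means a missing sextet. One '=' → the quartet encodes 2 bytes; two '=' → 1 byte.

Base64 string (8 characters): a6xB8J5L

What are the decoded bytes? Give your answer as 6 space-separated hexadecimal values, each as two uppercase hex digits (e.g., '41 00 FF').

After char 0 ('a'=26): chars_in_quartet=1 acc=0x1A bytes_emitted=0
After char 1 ('6'=58): chars_in_quartet=2 acc=0x6BA bytes_emitted=0
After char 2 ('x'=49): chars_in_quartet=3 acc=0x1AEB1 bytes_emitted=0
After char 3 ('B'=1): chars_in_quartet=4 acc=0x6BAC41 -> emit 6B AC 41, reset; bytes_emitted=3
After char 4 ('8'=60): chars_in_quartet=1 acc=0x3C bytes_emitted=3
After char 5 ('J'=9): chars_in_quartet=2 acc=0xF09 bytes_emitted=3
After char 6 ('5'=57): chars_in_quartet=3 acc=0x3C279 bytes_emitted=3
After char 7 ('L'=11): chars_in_quartet=4 acc=0xF09E4B -> emit F0 9E 4B, reset; bytes_emitted=6

Answer: 6B AC 41 F0 9E 4B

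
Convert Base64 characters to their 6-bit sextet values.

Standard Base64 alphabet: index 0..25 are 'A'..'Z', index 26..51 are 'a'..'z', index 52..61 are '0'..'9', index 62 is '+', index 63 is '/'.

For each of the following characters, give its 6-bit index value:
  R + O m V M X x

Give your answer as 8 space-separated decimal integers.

Answer: 17 62 14 38 21 12 23 49

Derivation:
'R': A..Z range, ord('R') − ord('A') = 17
'+': index 62
'O': A..Z range, ord('O') − ord('A') = 14
'm': a..z range, 26 + ord('m') − ord('a') = 38
'V': A..Z range, ord('V') − ord('A') = 21
'M': A..Z range, ord('M') − ord('A') = 12
'X': A..Z range, ord('X') − ord('A') = 23
'x': a..z range, 26 + ord('x') − ord('a') = 49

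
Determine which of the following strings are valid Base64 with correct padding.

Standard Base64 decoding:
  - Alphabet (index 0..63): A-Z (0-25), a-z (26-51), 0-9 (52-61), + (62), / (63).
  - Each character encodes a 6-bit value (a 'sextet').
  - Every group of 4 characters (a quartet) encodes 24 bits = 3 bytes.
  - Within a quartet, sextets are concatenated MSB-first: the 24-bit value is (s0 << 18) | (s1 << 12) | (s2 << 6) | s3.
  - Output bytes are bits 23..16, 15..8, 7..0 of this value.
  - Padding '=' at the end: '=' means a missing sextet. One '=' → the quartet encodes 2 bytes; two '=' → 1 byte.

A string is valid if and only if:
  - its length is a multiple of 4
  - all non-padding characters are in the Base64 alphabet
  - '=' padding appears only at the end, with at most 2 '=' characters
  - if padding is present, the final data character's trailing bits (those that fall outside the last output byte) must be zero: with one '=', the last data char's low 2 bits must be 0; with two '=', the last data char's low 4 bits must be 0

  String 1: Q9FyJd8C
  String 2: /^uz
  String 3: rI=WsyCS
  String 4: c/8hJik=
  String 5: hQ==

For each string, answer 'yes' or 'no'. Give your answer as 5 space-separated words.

Answer: yes no no yes yes

Derivation:
String 1: 'Q9FyJd8C' → valid
String 2: '/^uz' → invalid (bad char(s): ['^'])
String 3: 'rI=WsyCS' → invalid (bad char(s): ['=']; '=' in middle)
String 4: 'c/8hJik=' → valid
String 5: 'hQ==' → valid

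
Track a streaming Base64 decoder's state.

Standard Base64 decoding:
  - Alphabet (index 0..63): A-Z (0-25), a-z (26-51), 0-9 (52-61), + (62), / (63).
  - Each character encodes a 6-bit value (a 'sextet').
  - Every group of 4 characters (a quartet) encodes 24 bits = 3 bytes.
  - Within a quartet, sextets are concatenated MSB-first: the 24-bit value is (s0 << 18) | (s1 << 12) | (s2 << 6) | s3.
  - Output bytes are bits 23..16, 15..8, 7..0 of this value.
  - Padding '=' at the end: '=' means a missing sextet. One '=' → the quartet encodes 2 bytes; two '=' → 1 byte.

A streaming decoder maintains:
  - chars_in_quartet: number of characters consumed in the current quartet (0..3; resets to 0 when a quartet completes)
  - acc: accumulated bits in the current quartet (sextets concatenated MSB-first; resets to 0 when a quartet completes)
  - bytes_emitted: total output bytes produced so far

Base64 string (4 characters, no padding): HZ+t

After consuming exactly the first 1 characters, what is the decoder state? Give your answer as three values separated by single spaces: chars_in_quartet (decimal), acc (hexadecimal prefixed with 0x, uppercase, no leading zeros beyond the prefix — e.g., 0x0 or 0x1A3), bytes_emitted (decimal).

After char 0 ('H'=7): chars_in_quartet=1 acc=0x7 bytes_emitted=0

Answer: 1 0x7 0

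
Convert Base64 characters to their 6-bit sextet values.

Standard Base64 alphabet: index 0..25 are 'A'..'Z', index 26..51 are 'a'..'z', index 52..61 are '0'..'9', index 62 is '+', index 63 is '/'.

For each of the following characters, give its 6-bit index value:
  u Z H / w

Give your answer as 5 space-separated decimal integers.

'u': a..z range, 26 + ord('u') − ord('a') = 46
'Z': A..Z range, ord('Z') − ord('A') = 25
'H': A..Z range, ord('H') − ord('A') = 7
'/': index 63
'w': a..z range, 26 + ord('w') − ord('a') = 48

Answer: 46 25 7 63 48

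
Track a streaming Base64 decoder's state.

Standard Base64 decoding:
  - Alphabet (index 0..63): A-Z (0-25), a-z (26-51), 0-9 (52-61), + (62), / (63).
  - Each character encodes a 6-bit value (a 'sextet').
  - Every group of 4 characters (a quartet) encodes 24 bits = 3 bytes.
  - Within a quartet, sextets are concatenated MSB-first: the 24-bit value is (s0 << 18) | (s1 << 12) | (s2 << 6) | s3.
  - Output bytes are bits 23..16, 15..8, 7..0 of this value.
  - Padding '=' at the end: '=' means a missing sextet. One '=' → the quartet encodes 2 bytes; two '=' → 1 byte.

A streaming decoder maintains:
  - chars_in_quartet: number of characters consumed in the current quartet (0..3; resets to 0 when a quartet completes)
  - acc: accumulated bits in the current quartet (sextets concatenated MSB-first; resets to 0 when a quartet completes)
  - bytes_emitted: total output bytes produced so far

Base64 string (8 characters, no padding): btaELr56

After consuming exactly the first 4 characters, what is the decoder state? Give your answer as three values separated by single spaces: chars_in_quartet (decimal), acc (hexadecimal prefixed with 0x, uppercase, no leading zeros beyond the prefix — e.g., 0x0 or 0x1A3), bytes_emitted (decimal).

Answer: 0 0x0 3

Derivation:
After char 0 ('b'=27): chars_in_quartet=1 acc=0x1B bytes_emitted=0
After char 1 ('t'=45): chars_in_quartet=2 acc=0x6ED bytes_emitted=0
After char 2 ('a'=26): chars_in_quartet=3 acc=0x1BB5A bytes_emitted=0
After char 3 ('E'=4): chars_in_quartet=4 acc=0x6ED684 -> emit 6E D6 84, reset; bytes_emitted=3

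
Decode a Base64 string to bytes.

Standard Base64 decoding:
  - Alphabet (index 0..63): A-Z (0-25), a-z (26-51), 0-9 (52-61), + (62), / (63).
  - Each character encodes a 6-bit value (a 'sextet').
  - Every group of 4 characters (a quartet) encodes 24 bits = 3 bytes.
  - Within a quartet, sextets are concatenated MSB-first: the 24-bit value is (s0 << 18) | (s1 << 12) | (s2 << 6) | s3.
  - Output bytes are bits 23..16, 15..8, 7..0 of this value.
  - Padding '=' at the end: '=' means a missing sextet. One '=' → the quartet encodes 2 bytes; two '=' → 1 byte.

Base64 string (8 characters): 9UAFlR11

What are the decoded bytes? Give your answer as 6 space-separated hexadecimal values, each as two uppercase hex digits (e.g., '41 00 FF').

Answer: F5 40 05 95 1D 75

Derivation:
After char 0 ('9'=61): chars_in_quartet=1 acc=0x3D bytes_emitted=0
After char 1 ('U'=20): chars_in_quartet=2 acc=0xF54 bytes_emitted=0
After char 2 ('A'=0): chars_in_quartet=3 acc=0x3D500 bytes_emitted=0
After char 3 ('F'=5): chars_in_quartet=4 acc=0xF54005 -> emit F5 40 05, reset; bytes_emitted=3
After char 4 ('l'=37): chars_in_quartet=1 acc=0x25 bytes_emitted=3
After char 5 ('R'=17): chars_in_quartet=2 acc=0x951 bytes_emitted=3
After char 6 ('1'=53): chars_in_quartet=3 acc=0x25475 bytes_emitted=3
After char 7 ('1'=53): chars_in_quartet=4 acc=0x951D75 -> emit 95 1D 75, reset; bytes_emitted=6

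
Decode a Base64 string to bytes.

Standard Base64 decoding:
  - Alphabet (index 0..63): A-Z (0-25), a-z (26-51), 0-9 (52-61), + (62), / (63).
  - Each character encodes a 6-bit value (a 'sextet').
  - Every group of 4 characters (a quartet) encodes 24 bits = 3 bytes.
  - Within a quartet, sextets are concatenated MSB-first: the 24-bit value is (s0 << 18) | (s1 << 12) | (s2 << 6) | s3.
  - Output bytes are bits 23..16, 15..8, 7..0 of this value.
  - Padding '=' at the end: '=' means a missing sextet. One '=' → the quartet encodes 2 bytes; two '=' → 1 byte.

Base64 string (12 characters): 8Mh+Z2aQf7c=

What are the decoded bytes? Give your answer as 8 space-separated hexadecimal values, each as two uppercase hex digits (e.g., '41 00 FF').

Answer: F0 C8 7E 67 66 90 7F B7

Derivation:
After char 0 ('8'=60): chars_in_quartet=1 acc=0x3C bytes_emitted=0
After char 1 ('M'=12): chars_in_quartet=2 acc=0xF0C bytes_emitted=0
After char 2 ('h'=33): chars_in_quartet=3 acc=0x3C321 bytes_emitted=0
After char 3 ('+'=62): chars_in_quartet=4 acc=0xF0C87E -> emit F0 C8 7E, reset; bytes_emitted=3
After char 4 ('Z'=25): chars_in_quartet=1 acc=0x19 bytes_emitted=3
After char 5 ('2'=54): chars_in_quartet=2 acc=0x676 bytes_emitted=3
After char 6 ('a'=26): chars_in_quartet=3 acc=0x19D9A bytes_emitted=3
After char 7 ('Q'=16): chars_in_quartet=4 acc=0x676690 -> emit 67 66 90, reset; bytes_emitted=6
After char 8 ('f'=31): chars_in_quartet=1 acc=0x1F bytes_emitted=6
After char 9 ('7'=59): chars_in_quartet=2 acc=0x7FB bytes_emitted=6
After char 10 ('c'=28): chars_in_quartet=3 acc=0x1FEDC bytes_emitted=6
Padding '=': partial quartet acc=0x1FEDC -> emit 7F B7; bytes_emitted=8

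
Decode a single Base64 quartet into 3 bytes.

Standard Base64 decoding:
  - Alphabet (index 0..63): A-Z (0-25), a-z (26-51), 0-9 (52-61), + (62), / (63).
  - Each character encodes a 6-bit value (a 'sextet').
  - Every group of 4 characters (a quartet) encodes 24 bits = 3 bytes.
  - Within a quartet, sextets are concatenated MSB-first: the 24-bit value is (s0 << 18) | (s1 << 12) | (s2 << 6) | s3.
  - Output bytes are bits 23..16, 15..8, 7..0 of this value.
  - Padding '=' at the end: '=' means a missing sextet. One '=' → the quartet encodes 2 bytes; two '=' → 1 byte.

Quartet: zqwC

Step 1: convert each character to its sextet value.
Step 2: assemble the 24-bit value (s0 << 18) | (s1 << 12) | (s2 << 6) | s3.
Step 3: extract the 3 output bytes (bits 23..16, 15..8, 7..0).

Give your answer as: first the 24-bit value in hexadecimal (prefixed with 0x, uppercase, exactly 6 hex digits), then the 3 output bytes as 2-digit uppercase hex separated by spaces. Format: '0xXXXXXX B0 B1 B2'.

Answer: 0xCEAC02 CE AC 02

Derivation:
Sextets: z=51, q=42, w=48, C=2
24-bit: (51<<18) | (42<<12) | (48<<6) | 2
      = 0xCC0000 | 0x02A000 | 0x000C00 | 0x000002
      = 0xCEAC02
Bytes: (v>>16)&0xFF=CE, (v>>8)&0xFF=AC, v&0xFF=02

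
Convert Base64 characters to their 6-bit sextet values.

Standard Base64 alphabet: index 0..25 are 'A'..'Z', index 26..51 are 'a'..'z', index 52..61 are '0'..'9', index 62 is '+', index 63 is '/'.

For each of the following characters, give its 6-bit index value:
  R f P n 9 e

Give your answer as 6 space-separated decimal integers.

'R': A..Z range, ord('R') − ord('A') = 17
'f': a..z range, 26 + ord('f') − ord('a') = 31
'P': A..Z range, ord('P') − ord('A') = 15
'n': a..z range, 26 + ord('n') − ord('a') = 39
'9': 0..9 range, 52 + ord('9') − ord('0') = 61
'e': a..z range, 26 + ord('e') − ord('a') = 30

Answer: 17 31 15 39 61 30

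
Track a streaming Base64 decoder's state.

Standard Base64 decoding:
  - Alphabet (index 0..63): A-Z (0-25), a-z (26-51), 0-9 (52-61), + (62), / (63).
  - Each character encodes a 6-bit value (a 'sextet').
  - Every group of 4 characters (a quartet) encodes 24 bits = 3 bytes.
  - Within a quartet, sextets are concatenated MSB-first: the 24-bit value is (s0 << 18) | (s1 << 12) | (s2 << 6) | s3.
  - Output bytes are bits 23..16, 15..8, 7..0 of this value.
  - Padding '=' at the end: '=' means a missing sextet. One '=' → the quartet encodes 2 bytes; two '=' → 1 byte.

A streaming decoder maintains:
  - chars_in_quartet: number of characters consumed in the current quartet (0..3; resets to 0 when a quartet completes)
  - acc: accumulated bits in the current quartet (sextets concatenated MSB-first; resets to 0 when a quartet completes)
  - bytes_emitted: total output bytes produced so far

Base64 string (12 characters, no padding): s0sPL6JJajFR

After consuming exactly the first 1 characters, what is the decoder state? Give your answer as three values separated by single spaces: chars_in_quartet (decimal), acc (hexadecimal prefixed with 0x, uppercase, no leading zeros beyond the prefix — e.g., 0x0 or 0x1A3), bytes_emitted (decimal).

After char 0 ('s'=44): chars_in_quartet=1 acc=0x2C bytes_emitted=0

Answer: 1 0x2C 0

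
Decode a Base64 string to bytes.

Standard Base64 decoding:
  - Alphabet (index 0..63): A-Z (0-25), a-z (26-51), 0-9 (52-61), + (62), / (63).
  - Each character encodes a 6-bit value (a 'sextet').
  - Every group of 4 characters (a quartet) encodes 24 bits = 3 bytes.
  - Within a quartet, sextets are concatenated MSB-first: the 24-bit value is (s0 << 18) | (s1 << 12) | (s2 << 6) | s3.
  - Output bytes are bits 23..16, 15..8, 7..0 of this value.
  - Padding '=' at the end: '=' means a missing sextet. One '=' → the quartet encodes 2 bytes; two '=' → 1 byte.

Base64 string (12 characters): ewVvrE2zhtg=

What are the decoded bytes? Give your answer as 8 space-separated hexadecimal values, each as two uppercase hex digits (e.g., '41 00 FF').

After char 0 ('e'=30): chars_in_quartet=1 acc=0x1E bytes_emitted=0
After char 1 ('w'=48): chars_in_quartet=2 acc=0x7B0 bytes_emitted=0
After char 2 ('V'=21): chars_in_quartet=3 acc=0x1EC15 bytes_emitted=0
After char 3 ('v'=47): chars_in_quartet=4 acc=0x7B056F -> emit 7B 05 6F, reset; bytes_emitted=3
After char 4 ('r'=43): chars_in_quartet=1 acc=0x2B bytes_emitted=3
After char 5 ('E'=4): chars_in_quartet=2 acc=0xAC4 bytes_emitted=3
After char 6 ('2'=54): chars_in_quartet=3 acc=0x2B136 bytes_emitted=3
After char 7 ('z'=51): chars_in_quartet=4 acc=0xAC4DB3 -> emit AC 4D B3, reset; bytes_emitted=6
After char 8 ('h'=33): chars_in_quartet=1 acc=0x21 bytes_emitted=6
After char 9 ('t'=45): chars_in_quartet=2 acc=0x86D bytes_emitted=6
After char 10 ('g'=32): chars_in_quartet=3 acc=0x21B60 bytes_emitted=6
Padding '=': partial quartet acc=0x21B60 -> emit 86 D8; bytes_emitted=8

Answer: 7B 05 6F AC 4D B3 86 D8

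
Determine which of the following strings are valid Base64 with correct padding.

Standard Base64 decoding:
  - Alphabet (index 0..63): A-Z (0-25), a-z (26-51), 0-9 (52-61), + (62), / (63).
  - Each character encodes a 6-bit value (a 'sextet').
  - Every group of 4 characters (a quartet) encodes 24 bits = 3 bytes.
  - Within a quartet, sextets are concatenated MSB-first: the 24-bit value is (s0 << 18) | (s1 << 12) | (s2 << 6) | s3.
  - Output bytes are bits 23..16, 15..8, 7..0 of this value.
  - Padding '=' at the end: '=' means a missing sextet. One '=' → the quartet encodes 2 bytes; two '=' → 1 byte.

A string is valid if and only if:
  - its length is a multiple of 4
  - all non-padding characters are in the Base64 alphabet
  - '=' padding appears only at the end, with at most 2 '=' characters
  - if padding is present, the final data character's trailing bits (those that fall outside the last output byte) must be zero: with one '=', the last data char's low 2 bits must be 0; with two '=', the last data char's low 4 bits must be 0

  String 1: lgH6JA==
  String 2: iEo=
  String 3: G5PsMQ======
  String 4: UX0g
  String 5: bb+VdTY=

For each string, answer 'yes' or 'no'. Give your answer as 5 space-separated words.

String 1: 'lgH6JA==' → valid
String 2: 'iEo=' → valid
String 3: 'G5PsMQ======' → invalid (6 pad chars (max 2))
String 4: 'UX0g' → valid
String 5: 'bb+VdTY=' → valid

Answer: yes yes no yes yes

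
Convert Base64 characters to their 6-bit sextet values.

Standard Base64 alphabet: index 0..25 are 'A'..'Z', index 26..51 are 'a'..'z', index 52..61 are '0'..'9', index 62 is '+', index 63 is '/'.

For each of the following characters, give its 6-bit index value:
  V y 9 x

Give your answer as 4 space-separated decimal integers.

Answer: 21 50 61 49

Derivation:
'V': A..Z range, ord('V') − ord('A') = 21
'y': a..z range, 26 + ord('y') − ord('a') = 50
'9': 0..9 range, 52 + ord('9') − ord('0') = 61
'x': a..z range, 26 + ord('x') − ord('a') = 49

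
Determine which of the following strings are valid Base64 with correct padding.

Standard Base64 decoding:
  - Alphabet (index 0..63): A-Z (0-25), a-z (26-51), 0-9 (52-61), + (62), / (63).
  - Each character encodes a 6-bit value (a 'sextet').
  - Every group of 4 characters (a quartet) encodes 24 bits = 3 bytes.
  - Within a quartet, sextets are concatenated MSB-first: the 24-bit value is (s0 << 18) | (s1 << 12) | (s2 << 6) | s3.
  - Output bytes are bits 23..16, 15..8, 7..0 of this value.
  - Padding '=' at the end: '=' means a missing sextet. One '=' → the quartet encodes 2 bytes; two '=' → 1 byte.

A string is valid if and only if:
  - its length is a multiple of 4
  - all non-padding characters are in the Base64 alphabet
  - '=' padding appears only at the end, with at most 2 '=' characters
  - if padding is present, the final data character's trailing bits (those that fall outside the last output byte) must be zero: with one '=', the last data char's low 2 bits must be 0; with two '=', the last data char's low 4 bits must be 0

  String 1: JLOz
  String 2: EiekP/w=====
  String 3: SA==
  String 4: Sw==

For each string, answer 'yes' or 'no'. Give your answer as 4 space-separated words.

String 1: 'JLOz' → valid
String 2: 'EiekP/w=====' → invalid (5 pad chars (max 2))
String 3: 'SA==' → valid
String 4: 'Sw==' → valid

Answer: yes no yes yes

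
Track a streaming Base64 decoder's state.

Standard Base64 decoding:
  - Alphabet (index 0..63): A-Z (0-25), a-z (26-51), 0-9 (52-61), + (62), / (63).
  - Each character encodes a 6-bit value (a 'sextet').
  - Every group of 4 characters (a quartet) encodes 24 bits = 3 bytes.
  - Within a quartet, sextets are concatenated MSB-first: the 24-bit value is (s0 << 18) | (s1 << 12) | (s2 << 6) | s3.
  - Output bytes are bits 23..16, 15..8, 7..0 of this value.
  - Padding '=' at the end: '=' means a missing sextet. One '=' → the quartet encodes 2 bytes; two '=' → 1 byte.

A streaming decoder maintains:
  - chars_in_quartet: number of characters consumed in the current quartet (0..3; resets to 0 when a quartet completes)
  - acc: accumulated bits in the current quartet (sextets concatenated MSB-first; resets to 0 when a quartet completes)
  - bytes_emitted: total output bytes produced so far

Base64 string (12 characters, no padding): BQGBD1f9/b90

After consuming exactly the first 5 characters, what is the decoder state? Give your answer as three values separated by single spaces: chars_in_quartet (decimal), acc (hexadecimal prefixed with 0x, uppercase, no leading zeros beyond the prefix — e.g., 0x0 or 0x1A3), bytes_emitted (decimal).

After char 0 ('B'=1): chars_in_quartet=1 acc=0x1 bytes_emitted=0
After char 1 ('Q'=16): chars_in_quartet=2 acc=0x50 bytes_emitted=0
After char 2 ('G'=6): chars_in_quartet=3 acc=0x1406 bytes_emitted=0
After char 3 ('B'=1): chars_in_quartet=4 acc=0x50181 -> emit 05 01 81, reset; bytes_emitted=3
After char 4 ('D'=3): chars_in_quartet=1 acc=0x3 bytes_emitted=3

Answer: 1 0x3 3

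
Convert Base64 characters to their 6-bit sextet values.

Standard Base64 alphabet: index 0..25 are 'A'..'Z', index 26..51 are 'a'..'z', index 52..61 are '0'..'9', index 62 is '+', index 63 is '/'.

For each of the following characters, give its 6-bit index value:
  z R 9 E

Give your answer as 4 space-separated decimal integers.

'z': a..z range, 26 + ord('z') − ord('a') = 51
'R': A..Z range, ord('R') − ord('A') = 17
'9': 0..9 range, 52 + ord('9') − ord('0') = 61
'E': A..Z range, ord('E') − ord('A') = 4

Answer: 51 17 61 4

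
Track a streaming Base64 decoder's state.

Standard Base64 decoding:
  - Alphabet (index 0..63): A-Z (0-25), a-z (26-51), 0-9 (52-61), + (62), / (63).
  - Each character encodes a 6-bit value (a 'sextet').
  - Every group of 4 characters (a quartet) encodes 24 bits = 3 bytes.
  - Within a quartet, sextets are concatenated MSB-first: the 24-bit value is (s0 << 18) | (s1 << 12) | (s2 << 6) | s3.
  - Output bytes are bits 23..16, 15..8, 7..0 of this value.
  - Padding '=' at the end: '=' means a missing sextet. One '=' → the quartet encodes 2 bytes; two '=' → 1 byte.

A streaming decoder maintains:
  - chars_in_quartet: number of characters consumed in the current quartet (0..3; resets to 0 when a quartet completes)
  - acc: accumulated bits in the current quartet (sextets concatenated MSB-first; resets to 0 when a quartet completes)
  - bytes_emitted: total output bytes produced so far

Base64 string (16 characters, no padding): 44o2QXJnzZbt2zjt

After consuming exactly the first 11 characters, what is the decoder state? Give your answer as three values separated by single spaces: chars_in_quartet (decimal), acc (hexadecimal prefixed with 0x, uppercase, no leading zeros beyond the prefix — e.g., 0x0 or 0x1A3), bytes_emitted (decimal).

Answer: 3 0x3365B 6

Derivation:
After char 0 ('4'=56): chars_in_quartet=1 acc=0x38 bytes_emitted=0
After char 1 ('4'=56): chars_in_quartet=2 acc=0xE38 bytes_emitted=0
After char 2 ('o'=40): chars_in_quartet=3 acc=0x38E28 bytes_emitted=0
After char 3 ('2'=54): chars_in_quartet=4 acc=0xE38A36 -> emit E3 8A 36, reset; bytes_emitted=3
After char 4 ('Q'=16): chars_in_quartet=1 acc=0x10 bytes_emitted=3
After char 5 ('X'=23): chars_in_quartet=2 acc=0x417 bytes_emitted=3
After char 6 ('J'=9): chars_in_quartet=3 acc=0x105C9 bytes_emitted=3
After char 7 ('n'=39): chars_in_quartet=4 acc=0x417267 -> emit 41 72 67, reset; bytes_emitted=6
After char 8 ('z'=51): chars_in_quartet=1 acc=0x33 bytes_emitted=6
After char 9 ('Z'=25): chars_in_quartet=2 acc=0xCD9 bytes_emitted=6
After char 10 ('b'=27): chars_in_quartet=3 acc=0x3365B bytes_emitted=6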